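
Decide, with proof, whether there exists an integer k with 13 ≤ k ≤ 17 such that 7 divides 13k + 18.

The values of 13k + 18 for k = 13, 14, …, 17 are 187, 200, 213, 226, 239; reduced mod 7 these are 5, 4, 3, 2, 1.
The residue 0 does not occur, so no k in [13, 17] makes 13k + 18 a multiple of 7.

No, no such integer k in that range exists.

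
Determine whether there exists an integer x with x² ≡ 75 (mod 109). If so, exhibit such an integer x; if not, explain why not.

x = 82

Take x = 82. Then 82² = 6724 = 61·109 + 75, so 82² ≡ 75 (mod 109).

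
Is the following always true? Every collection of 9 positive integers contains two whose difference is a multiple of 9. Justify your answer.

Consider the 9 integers 18, 19, …, 26. They lie in distinct residue classes modulo 9, since 9 ≤ 9.
The differences between them range over 1, …, 8, none of which is divisible by 9.

No; for instance {18, 19, 20, 21, 22, 23, 24, 25, 26} is a counterexample.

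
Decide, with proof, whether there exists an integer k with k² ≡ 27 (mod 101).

101 is prime, so by Euler's criterion 27 is a square mod 101 iff 27^((101−1)/2) = 27^50 ≡ 1 (mod 101).
Repeated squaring mod 101: 27^2 = 729 ≡ 22; 27^4 ≡ 22² = 484 ≡ 80; 27^8 ≡ 80² = 6400 ≡ 37; 27^16 ≡ 37² = 1369 ≡ 56; 27^32 ≡ 56² = 3136 ≡ 5.
Since 50 = 32 + 16 + 2, 27^50 ≡ 5 · 56 · 22; multiplying out mod 101: 5·56 = 280 ≡ 78, then 78·22 = 1716 ≡ 100. Thus 27^50 ≡ 100 ≡ −1 (mod 101).
The value −1 means 27 is a non-residue modulo 101, so k² ≡ 27 (mod 101) is impossible.

There is no such integer.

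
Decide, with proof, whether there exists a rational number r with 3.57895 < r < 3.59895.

Look for a denominator N such that an integer falls strictly between N·3.57895 and N·3.59895. N = 12 works: 12·3.57895 = 42.94740 < 43 < 43.18740 = 12·3.59895.
Dividing back, 3.57895 < 43/12 < 3.59895, and 43/12 is rational.

r = 43/12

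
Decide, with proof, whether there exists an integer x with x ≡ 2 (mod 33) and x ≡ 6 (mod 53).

x = 695

The moduli 33 and 53 are coprime, so by the Chinese Remainder Theorem a unique solution modulo 1749 exists.
Write x = 2 + 33t and require 2 + 33t ≡ 6 (mod 53), i.e. 33t ≡ 4 (mod 53).
To invert 33 modulo 53: 53 = 1·33 + 20, 33 = 1·20 + 13, 20 = 1·13 + 7, 13 = 1·7 + 6, 7 = 1·6 + 1, 6 = 6·1 + 0, and unwinding, 1 = 7 − 1·6 = 7 − (13 − 1·7) = −13 + 2·7 = −13 + 2·(20 − 1·13) = 2·20 − 3·13 = 2·20 − 3·(33 − 1·20) = −3·33 + 5·20 = −3·33 + 5·(53 − 1·33) = 5·53 − 8·33. Thus 33⁻¹ ≡ -8 ≡ 45 (mod 53).
Multiplying by 45: t ≡ 45·4 = 180 ≡ 21 (mod 53).
Taking t = 21 gives x = 2 + 33·21 = 695.
Verify: 695 = 21·33 + 2 and 695 = 13·53 + 6. ✓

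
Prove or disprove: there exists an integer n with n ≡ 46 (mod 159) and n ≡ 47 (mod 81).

There is no such integer.

gcd(159, 81) = 3. If n ≡ 46 (mod 159) and n ≡ 47 (mod 81), then n ≡ 46 (mod 3) and n ≡ 47 (mod 3).
These are incompatible: 46 − 47 = -1 is not divisible by 3.
So no integer satisfies both congruences.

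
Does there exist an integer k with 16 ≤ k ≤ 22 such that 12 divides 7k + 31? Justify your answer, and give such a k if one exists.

No, no such integer k in that range exists.

At k = 16, 7·16 + 31 = 143 ≡ 11 (mod 12), and each step in k adds 7, giving residues 11, 6, 1, 8, 3, 10, 5 for k = 16, 17, …, 22.
Since 0 is absent from this list, 12 ∤ 7k + 31 for every k with 16 ≤ k ≤ 22.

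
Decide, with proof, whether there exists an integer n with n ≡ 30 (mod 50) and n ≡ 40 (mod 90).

n = 130

The moduli are not coprime: gcd(50, 90) = 10. Compatibility requires 10 ∣ (40 − 30) = 10, which holds, so solutions exist.
Step through n = 30, 30 + 50, 30 + 2·50, …: the values 30, 80, 130 reduce mod 90 to 30, 80, 40. The value 130 hits 40.
Check: 130 mod 50 = 30, 130 mod 90 = 40. ✓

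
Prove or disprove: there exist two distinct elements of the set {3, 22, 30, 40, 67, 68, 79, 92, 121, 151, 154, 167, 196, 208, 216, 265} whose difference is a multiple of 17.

There is no such pair.

Residues mod 17: 3↦3, 22↦5, 30↦13, 40↦6, 67↦16, 68↦0, 79↦11, 92↦7, 121↦2, 151↦15, 154↦1, 167↦14, 196↦9, 208↦4, 216↦12, 265↦10.
All 16 residues are distinct, so no two elements differ by a multiple of 17.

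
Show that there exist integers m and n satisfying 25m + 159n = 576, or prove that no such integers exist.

m = 93, n = -11

25 and 159 are coprime, so 25m + 159n ranges over all of ℤ.
Dividing repeatedly: 159 = 6·25 + 9, 25 = 2·9 + 7, 9 = 1·7 + 2, 7 = 3·2 + 1, 2 = 2·1 + 0.
Unwinding: 1 = 7 − 3·2 = 7 − 3·(9 − 1·7) = −3·9 + 4·7 = −3·9 + 4·(25 − 2·9) = 4·25 − 11·9 = 4·25 − 11·(159 − 6·25) = −11·159 + 70·25, i.e. 25·70 + 159·(-11) = 1.
Times 576: 25·40320 + 159·(-6336) = 576, so (40320, -6336) solves it.
Subtracting 253·159 from m and adding 253·25 to n gives the tidier solution (93, -11).
Check: 25·93 + 159·(-11) = 2325 − 1749 = 576. ✓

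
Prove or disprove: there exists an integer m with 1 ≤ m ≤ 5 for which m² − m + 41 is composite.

The values for m = 1, 2, …, 5 are 41, 43, 47, 53, 61, and each of these is prime.
So no value in the range makes the expression composite.

No, no such integer m in that range exists.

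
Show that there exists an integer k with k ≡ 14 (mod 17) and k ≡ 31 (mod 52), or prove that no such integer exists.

Since 17 and 52 share no common factor, CRT says the pair of congruences has a solution (unique mod 884).
Write k = 14 + 17t and require 14 + 17t ≡ 31 (mod 52), i.e. 17t ≡ 17 (mod 52).
Since 17·49 = 833 = 16·52 + 1, the inverse of 17 mod 52 is 49.
Therefore t ≡ 49·17 = 833 ≡ 1 (mod 52).
With t = 1: k = 14 + 17·1 = 31.
Indeed 31 ≡ 14 (mod 17) and 31 ≡ 31 (mod 52).

k = 31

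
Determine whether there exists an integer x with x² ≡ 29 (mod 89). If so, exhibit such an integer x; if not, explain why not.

No such integer exists.

Apply Euler's criterion with the prime 89: 29 is a quadratic residue iff 29^44 ≡ 1 (mod 89), and a non-residue iff it is ≡ −1.
Squaring successively (mod 89): 29^2 = 841 ≡ 40; 29^4 ≡ 40² = 1600 ≡ 87; 29^8 ≡ 87² = 7569 ≡ 4; 29^16 ≡ 4² = 16 ≡ 16; 29^32 ≡ 16² = 256 ≡ 78.
Since 44 = 32 + 8 + 4, 29^44 ≡ 78 · 4 · 87; multiplying out mod 89: 78·4 = 312 ≡ 45, then 45·87 = 3915 ≡ 88. Thus 29^44 ≡ 88 ≡ −1 (mod 89).
By Euler's criterion 29 is a quadratic non-residue mod 89: no x satisfies x² ≡ 29 (mod 89).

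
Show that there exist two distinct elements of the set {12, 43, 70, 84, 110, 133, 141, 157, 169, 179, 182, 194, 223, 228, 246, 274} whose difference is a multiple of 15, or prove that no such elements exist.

The pair (43, 133) works.

Reduce each element mod 15: 12↦12, 43↦13, 70↦10, 84↦9, 110↦5, 133↦13, 141↦6, 157↦7, 169↦4, 179↦14, 182↦2, 194↦14, 223↦13, 228↦3, 246↦6, 274↦4. The residue 13 repeats (at 43 and 133), and 133 − 43 = 90 = 6·15.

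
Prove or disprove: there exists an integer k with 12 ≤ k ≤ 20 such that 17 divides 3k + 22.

The values of 3k + 22 for k = 12, 13, …, 20 are 58, 61, 64, 67, 70, 73, 76, 79, 82; reduced mod 17 these are 7, 10, 13, 16, 2, 5, 8, 11, 14.
None is 0, so 17 never divides 3k + 22 on this range.

No, no such integer k in that range exists.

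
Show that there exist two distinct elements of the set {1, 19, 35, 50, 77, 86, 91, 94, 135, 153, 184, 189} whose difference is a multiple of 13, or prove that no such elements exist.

Two integers differ by a multiple of 13 exactly when they have the same residue mod 13. The residues are 1↦1, 19↦6, 35↦9, 50↦11, 77↦12, 86↦8, 91↦0, 94↦3, 135↦5, 153↦10, 184↦2, 189↦7.
No residue repeats among the 12 elements, so no pair has difference ≡ 0 (mod 13).

There is no such pair.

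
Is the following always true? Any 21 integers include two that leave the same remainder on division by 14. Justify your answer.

True.

There are exactly 14 possible remainders on division by 14.
Since 21 > 14, two of the 21 integers must share a residue class by the pigeonhole principle; call them a and b.
That is, a and b leave the same remainder on division by 14, as claimed.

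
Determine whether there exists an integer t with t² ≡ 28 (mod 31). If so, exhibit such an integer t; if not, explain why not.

t = 20

t = 20 works: 20² = 400, and 400 − 28 = 372 = 12·31.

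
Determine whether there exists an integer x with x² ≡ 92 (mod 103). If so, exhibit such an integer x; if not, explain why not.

Take x = 35. Then 35² = 1225 = 11·103 + 92, so 35² ≡ 92 (mod 103).

x = 35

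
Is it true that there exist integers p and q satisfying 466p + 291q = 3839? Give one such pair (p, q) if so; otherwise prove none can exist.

p = 140, q = -211

466 and 291 are coprime, so 466p + 291q ranges over all of ℤ.
Euclidean algorithm: 466 = 1·291 + 175, 291 = 1·175 + 116, 175 = 1·116 + 59, 116 = 1·59 + 57, 59 = 1·57 + 2, 57 = 28·2 + 1, 2 = 2·1 + 0.
Back-substituting, 1 = 57 − 28·2 = 57 − 28·(59 − 1·57) = −28·59 + 29·57 = −28·59 + 29·(116 − 1·59) = 29·116 − 57·59 = 29·116 − 57·(175 − 1·116) = −57·175 + 86·116 = −57·175 + 86·(291 − 1·175) = 86·291 − 143·175 = 86·291 − 143·(466 − 1·291) = −143·466 + 229·291; that is, 466·(-143) + 291·229 = 1.
Scaling by 3839 gives the particular solution (p, q) = (-548977, 879131).
The general solution is p = -548977 + 291k, q = 879131 − 466k; taking k = 1887 gives the smaller pair p = 140, q = -211.
Indeed 466·140 + 291·(-211) = 65240 − 61401 = 3839.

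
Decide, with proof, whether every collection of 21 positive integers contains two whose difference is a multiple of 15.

Each integer lies in one of the 15 residue classes modulo 15.
With 21 integers and only 15 classes, the pigeonhole principle forces two of them, say a and b, into the same class.
Their difference a − b is then a multiple of 15.

True.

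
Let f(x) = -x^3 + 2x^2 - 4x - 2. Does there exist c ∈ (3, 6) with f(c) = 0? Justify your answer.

No such root exists.

Evaluate at the endpoints: f(3) = -23, f(6) = -170 — same sign (negative).
f'(x) = -3x^2 + 4x - 4 has discriminant 4² − 4·(-3)·(-4) = -32 < 0, so f' has no real roots and is negative for every real x.
So f is strictly decreasing; between 3 and 6 its values lie between f(3) = -23 and f(6) = -170, all negative. Therefore f has no root in (3, 6).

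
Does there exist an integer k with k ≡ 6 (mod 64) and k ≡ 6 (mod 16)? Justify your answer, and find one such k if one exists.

k = 6

gcd(64, 16) = 16. A simultaneous solution exists iff 6 ≡ 6 (mod 16); here 6 mod 16 = 6 = 6 mod 16, so it does.
In fact k = 6 itself already satisfies 6 mod 16 = 6.
Indeed 6 ≡ 6 (mod 64) and 6 ≡ 6 (mod 16).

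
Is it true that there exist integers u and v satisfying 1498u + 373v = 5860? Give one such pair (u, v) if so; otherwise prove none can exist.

u = 355, v = -1410

Since gcd(1498, 373) = 1, every integer is an integer combination of 1498 and 373.
Dividing repeatedly: 1498 = 4·373 + 6, 373 = 62·6 + 1, 6 = 6·1 + 0.
Back-substituting, 1 = 373 − 62·6 = 373 − 62·(1498 − 4·373) = −62·1498 + 249·373; that is, 1498·(-62) + 373·249 = 1.
Times 5860: 1498·(-363320) + 373·1459140 = 5860, so (-363320, 1459140) solves it.
The general solution is u = -363320 + 373k, v = 1459140 − 1498k; taking k = 975 gives the smaller pair u = 355, v = -1410.
Check: 1498·355 + 373·(-1410) = 531790 − 525930 = 5860. ✓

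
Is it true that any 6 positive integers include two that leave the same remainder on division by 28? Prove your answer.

No; for instance {4, 5, 6, 7, 8, 9} is a counterexample.

Take the 6 consecutive integers 4, 5, …, 9: their residues mod 28 are all distinct because 6 ≤ 28.
Hence this collection has no pair with equal remainders mod 28, disproving the claim.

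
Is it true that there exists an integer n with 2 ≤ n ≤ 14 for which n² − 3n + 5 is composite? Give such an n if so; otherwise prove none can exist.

At n = 13: 13² − 3·13 + 5 = 135 = 3·45, which is composite.

n = 13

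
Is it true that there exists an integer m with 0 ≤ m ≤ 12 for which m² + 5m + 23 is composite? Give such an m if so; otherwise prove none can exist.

The values for m = 0, 1, …, 12 are 23, 29, 37, 47, 59, 73, 89, 107, 127, 149, 173, 199, 227, and each of these is prime.
So no value in the range makes the expression composite.

There is no such integer m in that range.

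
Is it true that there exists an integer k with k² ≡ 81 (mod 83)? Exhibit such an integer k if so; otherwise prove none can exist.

k = 9

Take k = 9. Then 9² = 81, and since 0 ≤ 81 < 83 this is already reduced: 9² ≡ 81 (mod 83).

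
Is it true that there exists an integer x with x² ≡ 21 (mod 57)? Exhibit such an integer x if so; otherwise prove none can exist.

No such integer exists.

Reduce modulo 19, which divides 57: we would need x² ≡ 2 (mod 19).
Since (19 − x)² ≡ x² (mod 19), it suffices to square x = 0, 1, …, 9: the residues are 0, 1, 4, 9, 16, 6, 17, 11, 7, 5.
So the quadratic residues mod 19 are {0, 1, 4, 5, 6, 7, 9, 11, 16, 17}, and 2 is not among them.
Therefore x² ≡ 21 (mod 57) has no solution.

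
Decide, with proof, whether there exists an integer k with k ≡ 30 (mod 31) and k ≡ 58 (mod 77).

k = 1983

The moduli 31 and 77 are coprime, so by the Chinese Remainder Theorem a unique solution modulo 2387 exists.
Any solution of the first congruence is k = 30 + 31t; substituting into the second, 31t ≡ 58 − 30 ≡ 28 (mod 77).
Since 31·5 = 155 = 2·77 + 1, the inverse of 31 mod 77 is 5.
Therefore t ≡ 5·28 = 140 ≡ 63 (mod 77).
Taking t = 63 gives k = 30 + 31·63 = 1983.
Indeed 1983 ≡ 30 (mod 31) and 1983 ≡ 58 (mod 77).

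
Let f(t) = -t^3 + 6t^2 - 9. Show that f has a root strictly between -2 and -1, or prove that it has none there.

Such a root exists.

f(-2) = 23 and f(-1) = -2, which have opposite signs.
Since f is a polynomial it is continuous on [-2, -1].
By the Intermediate Value Theorem, f takes the value 0 somewhere in the open interval.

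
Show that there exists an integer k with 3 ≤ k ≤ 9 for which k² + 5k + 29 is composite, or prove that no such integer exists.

k = 6

At k = 6: 6² + 5·6 + 29 = 95 = 5·19, which is composite.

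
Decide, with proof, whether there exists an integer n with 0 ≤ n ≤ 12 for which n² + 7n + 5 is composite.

At n = 3: 3² + 7·3 + 5 = 35 = 5·7, which is composite.

n = 3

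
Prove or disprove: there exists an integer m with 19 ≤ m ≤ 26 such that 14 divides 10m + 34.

m = 19

Try m = 19: 10·19 + 34 = 224 = 16·14, which is divisible by 14.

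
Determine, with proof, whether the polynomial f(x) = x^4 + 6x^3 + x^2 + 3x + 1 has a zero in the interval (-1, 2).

f(-1) = -6 and f(2) = 75, which have opposite signs.
f is continuous everywhere (it is a polynomial), in particular on [-1, 2].
By the Intermediate Value Theorem, f takes the value 0 somewhere in the open interval.

Such a root exists.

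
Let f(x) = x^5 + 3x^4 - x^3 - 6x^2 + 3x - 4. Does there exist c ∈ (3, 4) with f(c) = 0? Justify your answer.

f(3) = 410 and f(4) = 1640, both positive, so a sign-change argument is unavailable; we show f keeps this sign on the whole interval.
Substitute x = 3 + u, where 0 < u < 1 on the interval. Expanding, f(3 + u) = u^5 + 18u^4 + 125u^3 + 417u^2 + 669u + 410.
The nonzero coefficients here are all positive, so for u > 0 every term is positive (or zero), and the constant term 410 is strictly positive.
So f is strictly positive on (3, 4); no root exists in the interval.

No such root exists.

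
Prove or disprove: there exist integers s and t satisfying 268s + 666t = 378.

Since gcd(268, 666) = 2 and 378 = 2·189, Bézout's identity guarantees a solution.
Dividing through by 2 reduces the equation to 134s + 333t = 189.
Dividing repeatedly: 333 = 2·134 + 65, 134 = 2·65 + 4, 65 = 16·4 + 1, 4 = 4·1 + 0.
Back-substituting, 1 = 65 − 16·4 = 65 − 16·(134 − 2·65) = −16·134 + 33·65 = −16·134 + 33·(333 − 2·134) = 33·333 − 82·134; that is, 134·(-82) + 333·33 = 1.
Scaling by 189 gives the particular solution (s, t) = (-15498, 6237).
Adding 47·333 to s and subtracting 47·134 from t gives the tidier solution (153, -61).
Check: 268·153 + 666·(-61) = 41004 − 40626 = 378. ✓

s = 153, t = -61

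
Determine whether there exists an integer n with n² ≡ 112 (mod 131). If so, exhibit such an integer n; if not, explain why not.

n = 51 works: 51² = 2601, and 2601 − 112 = 2489 = 19·131.

n = 51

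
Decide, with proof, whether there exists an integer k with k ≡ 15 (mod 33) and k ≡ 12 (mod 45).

gcd(33, 45) = 3. A simultaneous solution exists iff 15 ≡ 12 (mod 3); here 15 mod 3 = 0 = 12 mod 3, so it does.
The integers ≡ 15 (mod 33) are 15, 48, 81, 114, 147, …; their remainders mod 45 are 15, 3, 36, 24, 12, so k = 147 is the first that is ≡ 12 (mod 45).
Verify: 147 = 4·33 + 15 and 147 = 3·45 + 12. ✓

k = 147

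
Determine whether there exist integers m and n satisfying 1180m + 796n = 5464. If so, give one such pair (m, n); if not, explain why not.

m = 93, n = -131

gcd(1180, 796) = 4, and 4 divides 5464, so integer solutions exist.
Dividing through by 4 reduces the equation to 295m + 199n = 1366.
Run the Euclidean algorithm on 295 and 199: 295 = 1·199 + 96, 199 = 2·96 + 7, 96 = 13·7 + 5, 7 = 1·5 + 2, 5 = 2·2 + 1, 2 = 2·1 + 0.
Working back up the chain: 1 = 5 − 2·2 = 5 − 2·(7 − 1·5) = −2·7 + 3·5 = −2·7 + 3·(96 − 13·7) = 3·96 − 41·7 = 3·96 − 41·(199 − 2·96) = −41·199 + 85·96 = −41·199 + 85·(295 − 1·199) = 85·295 − 126·199. So 295·85 + 199·(-126) = 1.
Times 1366: 295·116110 + 199·(-172116) = 1366, so (116110, -172116) solves it.
Shifting by a multiple of (199, −295) keeps it a solution: m = 116110 − 583·199 = 93, n = -172116 + 583·295 = -131.
Check: 1180·93 + 796·(-131) = 109740 − 104276 = 5464. ✓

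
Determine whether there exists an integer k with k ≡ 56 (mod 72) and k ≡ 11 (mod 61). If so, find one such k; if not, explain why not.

Since 72 and 61 share no common factor, CRT says the pair of congruences has a solution (unique mod 4392).
Any solution of the first congruence is k = 56 + 72t; substituting into the second, 72t ≡ 11 − 56 ≡ 16 (mod 61).
72 ≡ 11 (mod 61), so this reads 11t ≡ 16 (mod 61). To invert 11 modulo 61: 61 = 5·11 + 6, 11 = 1·6 + 5, 6 = 1·5 + 1, 5 = 5·1 + 0, and unwinding, 1 = 6 − 1·5 = 6 − (11 − 1·6) = −11 + 2·6 = −11 + 2·(61 − 5·11) = 2·61 − 11·11. Thus 11⁻¹ ≡ -11 ≡ 50 (mod 61).
Therefore t ≡ 50·16 = 800 ≡ 7 (mod 61).
With t = 7: k = 56 + 72·7 = 560.
Indeed 560 ≡ 56 (mod 72) and 560 ≡ 11 (mod 61).

k = 560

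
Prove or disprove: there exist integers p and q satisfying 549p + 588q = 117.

p = 193, q = -180

Since gcd(549, 588) = 3 and 117 = 3·39, Bézout's identity guarantees a solution.
Dividing through by 3 reduces the equation to 183p + 196q = 39.
Euclidean algorithm: 196 = 1·183 + 13, 183 = 14·13 + 1, 13 = 13·1 + 0.
Back-substituting, 1 = 183 − 14·13 = 183 − 14·(196 − 1·183) = −14·196 + 15·183; that is, 183·15 + 196·(-14) = 1.
Scaling by 39 gives the particular solution (p, q) = (585, -546).
Subtracting 2·196 from p and adding 2·183 to q gives the tidier solution (193, -180).
Check: 549·193 + 588·(-180) = 105957 − 105840 = 117. ✓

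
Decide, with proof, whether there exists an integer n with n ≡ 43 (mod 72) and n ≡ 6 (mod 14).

No, no such integer exists.

Reduce both congruences modulo 2, which divides 72 and 14: they say n ≡ 43 (mod 2) and n ≡ 6 (mod 2).
These are incompatible: 43 − 6 = 37 is not divisible by 2.
Therefore no such n exists.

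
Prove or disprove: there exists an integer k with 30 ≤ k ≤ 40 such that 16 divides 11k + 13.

For k = 30, 31, …, 40 the values of 11k + 13 modulo 16 are 7, 2, 13, 8, 3, 14, 9, 4, 15, 10, 5 respectively.
None is 0, so 16 never divides 11k + 13 on this range.

No such integer k in that range exists.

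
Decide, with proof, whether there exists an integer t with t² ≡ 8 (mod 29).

29 is prime, so by Euler's criterion 8 is a square mod 29 iff 8^((29−1)/2) = 8^14 ≡ 1 (mod 29).
Squaring successively (mod 29): 8^2 = 64 ≡ 6; 8^4 ≡ 6² = 36 ≡ 7; 8^8 ≡ 7² = 49 ≡ 20.
Since 14 = 8 + 4 + 2, 8^14 ≡ 20 · 7 · 6; multiplying out mod 29: 20·7 = 140 ≡ 24, then 24·6 = 144 ≡ 28. Thus 8^14 ≡ 28 ≡ −1 (mod 29).
By Euler's criterion 8 is a quadratic non-residue mod 29: no t satisfies t² ≡ 8 (mod 29).

There is no such integer.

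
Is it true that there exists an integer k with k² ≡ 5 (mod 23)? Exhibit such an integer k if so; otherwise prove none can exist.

23 is prime, so by Euler's criterion 5 is a square mod 23 iff 5^((23−1)/2) = 5^11 ≡ 1 (mod 23).
Repeated squaring mod 23: 5^2 = 25 ≡ 2; 5^4 ≡ 2² = 4 ≡ 4; 5^8 ≡ 4² = 16 ≡ 16.
Since 11 = 8 + 2 + 1, 5^11 ≡ 16 · 2 · 5; multiplying out mod 23: 16·2 = 32 ≡ 9, then 9·5 = 45 ≡ 22. Thus 5^11 ≡ 22 ≡ −1 (mod 23).
By Euler's criterion 5 is a quadratic non-residue mod 23: no k satisfies k² ≡ 5 (mod 23).

No, no such integer exists.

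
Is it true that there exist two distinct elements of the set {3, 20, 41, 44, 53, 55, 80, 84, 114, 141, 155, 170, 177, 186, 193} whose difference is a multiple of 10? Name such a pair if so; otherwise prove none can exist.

3 and 53 are such a pair.

Reduce each element mod 10: 3↦3, 20↦0, 41↦1, 44↦4, 53↦3, 55↦5, 80↦0, 84↦4, 114↦4, 141↦1, 155↦5, 170↦0, 177↦7, 186↦6, 193↦3. The residue 3 repeats (at 3 and 53), and 53 − 3 = 50 = 5·10.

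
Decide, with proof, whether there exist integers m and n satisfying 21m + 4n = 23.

Since gcd(21, 4) = 1, every integer is an integer combination of 21 and 4.
Euclidean algorithm: 21 = 5·4 + 1, 4 = 4·1 + 0.
Back-substituting, 1 = 21 − 5·4; that is, 21·1 + 4·(-5) = 1.
Multiplying through by 23: m = 1·23 = 23, n = (-5)·23 = -115 is a solution.
Shifting by a multiple of (4, −21) keeps it a solution: m = 23 − 5·4 = 3, n = -115 + 5·21 = -10.
Indeed 21·3 + 4·(-10) = 63 − 40 = 23.

m = 3, n = -10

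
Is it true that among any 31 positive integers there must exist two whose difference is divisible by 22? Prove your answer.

True.

Each integer lies in one of the 22 residue classes modulo 22.
With 31 integers and only 22 classes, the pigeonhole principle forces two of them, say a and b, into the same class.
Their difference a − b is then a multiple of 22.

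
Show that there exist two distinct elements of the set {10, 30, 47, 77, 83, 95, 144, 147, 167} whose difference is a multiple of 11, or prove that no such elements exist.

No such pair exists.

Residues mod 11: 10↦10, 30↦8, 47↦3, 77↦0, 83↦6, 95↦7, 144↦1, 147↦4, 167↦2.
No residue repeats among the 9 elements, so no pair has difference ≡ 0 (mod 11).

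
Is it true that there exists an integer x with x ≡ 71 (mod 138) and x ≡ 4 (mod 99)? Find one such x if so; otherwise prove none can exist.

gcd(138, 99) = 3. If x ≡ 71 (mod 138) and x ≡ 4 (mod 99), then x ≡ 71 (mod 3) and x ≡ 4 (mod 3).
However 71 ≡ 2 and 4 ≡ 1 (mod 3), and 2 ≠ 1.
Hence the system has no solution.

No, no such integer exists.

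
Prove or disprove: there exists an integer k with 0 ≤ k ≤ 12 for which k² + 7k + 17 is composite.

k = 12

At k = 12: 12² + 7·12 + 17 = 245 = 5·49, which is composite.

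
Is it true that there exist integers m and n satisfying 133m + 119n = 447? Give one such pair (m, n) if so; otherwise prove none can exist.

No such integers exist.

Any value of 133m + 119n is a multiple of gcd(133, 119) = 7.
However 447 leaves remainder 6 on division by 7.
Therefore 133m + 119n = 447 has no solution in integers.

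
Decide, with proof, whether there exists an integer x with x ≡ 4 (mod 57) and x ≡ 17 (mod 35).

gcd(57, 35) = 1, so the Chinese Remainder Theorem guarantees exactly one residue class mod 1995 satisfying both.
Any solution of the first congruence is x = 4 + 57t; substituting into the second, 57t ≡ 17 − 4 ≡ 13 (mod 35).
57 ≡ 22 (mod 35), so this reads 22t ≡ 13 (mod 35). Note 22·8 = 176 ≡ 1 (mod 35) (as 176 − 1 = 5·35), so 22⁻¹ ≡ 8.
Therefore t ≡ 8·13 = 104 ≡ 34 (mod 35).
With t = 34: x = 4 + 57·34 = 1942.
Check: 1942 mod 57 = 4, 1942 mod 35 = 17. ✓

x = 1942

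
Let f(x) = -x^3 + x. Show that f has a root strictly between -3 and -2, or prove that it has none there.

f has no root in that interval.

f(-3) = 24 and f(-2) = 6, both positive, so a sign-change argument is unavailable; we show f keeps this sign on the whole interval.
Shift to the endpoint -2: with x = -2 − u (0 < u < 1), one computes f(-2 − u) = u^3 + 6u^2 + 11u + 6.
The nonzero coefficients here are all positive, so for u > 0 every term is positive (or zero), and the constant term 6 is strictly positive.
Therefore f(x) > 0 throughout (-3, -2), and f has no zero there.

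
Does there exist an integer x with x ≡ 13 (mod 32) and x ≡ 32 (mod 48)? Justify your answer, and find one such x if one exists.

There is no such integer.

Both moduli are multiples of 16 = gcd(32, 48), so any solution would satisfy x ≡ 13 and x ≡ 32 modulo 16 simultaneously.
However 13 ≡ 13 and 32 ≡ 0 (mod 16), and 13 ≠ 0.
Therefore no such x exists.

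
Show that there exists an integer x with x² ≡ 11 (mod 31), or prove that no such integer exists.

No such integer exists.

31 is prime, so by Euler's criterion 11 is a square mod 31 iff 11^((31−1)/2) = 11^15 ≡ 1 (mod 31).
Repeated squaring mod 31: 11^2 = 121 ≡ 28; 11^4 ≡ 28² = 784 ≡ 9; 11^8 ≡ 9² = 81 ≡ 19.
Since 15 = 8 + 4 + 2 + 1, 11^15 ≡ 19 · 9 · 28 · 11; multiplying out mod 31: 19·9 = 171 ≡ 16, then 16·28 = 448 ≡ 14, then 14·11 = 154 ≡ 30. Thus 11^15 ≡ 30 ≡ −1 (mod 31).
The value −1 means 11 is a non-residue modulo 31, so x² ≡ 11 (mod 31) is impossible.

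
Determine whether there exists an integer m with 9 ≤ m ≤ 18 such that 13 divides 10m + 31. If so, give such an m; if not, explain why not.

For m = 9, 10, …, 18 the values of 10m + 31 modulo 13 are 4, 1, 11, 8, 5, 2, 12, 9, 6, 3 respectively.
None is 0, so 13 never divides 10m + 31 on this range.

No, no such integer m in that range exists.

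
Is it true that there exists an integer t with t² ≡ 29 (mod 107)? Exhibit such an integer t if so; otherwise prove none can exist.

t = 55

t = 55 works: 55² = 3025, and 3025 − 29 = 2996 = 28·107.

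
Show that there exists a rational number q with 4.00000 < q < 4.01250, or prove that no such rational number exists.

q = 325/81

Multiplying by 81: 81·4.00000 = 324.00000 and 81·4.01250 = 325.01250, so the integer 325 lies strictly between them.
Dividing back, 4.00000 < 325/81 < 4.01250, and 325/81 is rational.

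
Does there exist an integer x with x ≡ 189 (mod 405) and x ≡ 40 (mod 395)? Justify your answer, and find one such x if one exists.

No, no such integer exists.

gcd(405, 395) = 5. If x ≡ 189 (mod 405) and x ≡ 40 (mod 395), then x ≡ 189 (mod 5) and x ≡ 40 (mod 5).
However 189 ≡ 4 and 40 ≡ 0 (mod 5), and 4 ≠ 0.
Therefore no such x exists.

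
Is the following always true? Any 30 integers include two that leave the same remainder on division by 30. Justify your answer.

No, the set {49, 50, 51, 52, 53, 54, 55, 56, 57, 58, 59, 60, 61, 62, 63, 64, 65, 66, 67, 68, 69, 70, 71, 72, 73, 74, 75, 76, 77, 78} is a counterexample.

Consider the 30 integers 49, 50, …, 78. They lie in distinct residue classes modulo 30, since 30 ≤ 30.
Hence this collection has no pair with equal remainders mod 30, disproving the claim.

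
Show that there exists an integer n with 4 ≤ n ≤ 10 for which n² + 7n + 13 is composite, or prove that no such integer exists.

n = 6

At n = 6: 6² + 7·6 + 13 = 91 = 7·13, which is composite.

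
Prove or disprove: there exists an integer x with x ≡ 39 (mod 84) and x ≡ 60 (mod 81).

x = 627

gcd(84, 81) = 3. A simultaneous solution exists iff 39 ≡ 60 (mod 3); here 39 mod 3 = 0 = 60 mod 3, so it does.
Step through x = 39, 39 + 84, 39 + 2·84, …: the values 39, 123, 207, 291, 375, 459, 543, 627 reduce mod 81 to 39, 42, 45, 48, 51, 54, 57, 60. The value 627 hits 60.
Indeed 627 ≡ 39 (mod 84) and 627 ≡ 60 (mod 81).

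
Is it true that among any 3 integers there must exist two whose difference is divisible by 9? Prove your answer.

No; for instance {17, 18, 19} is a counterexample.

Consider the 3 integers 17, 18, 19. They lie in distinct residue classes modulo 9, since 3 ≤ 9.
Any two of them differ by at most 2 < 9 and by at least 1, so no difference is a multiple of 9.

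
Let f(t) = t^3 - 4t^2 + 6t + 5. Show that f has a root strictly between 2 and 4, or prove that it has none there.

No.

Evaluate at the endpoints: f(2) = 9, f(4) = 29 — same sign (positive).
The derivative f'(t) = 3t^2 - 8t + 6 is a quadratic with discriminant (-8)² − 4·3·6 = -8 < 0; it never vanishes, so it is always positive (sign of the leading coefficient).
Hence f is strictly increasing on ℝ, and in particular on [2, 4]. A strictly monotone function with same-sign endpoint values stays positive on the whole interval, so f has no zero in (2, 4).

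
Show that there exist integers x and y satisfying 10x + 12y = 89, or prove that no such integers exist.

No, no such integers exist.

Both 10 and 12 are divisible by gcd(10, 12) = 2, hence so is any combination 10x + 12y.
But 89 = 2·44 + 1, so 2 ∤ 89.
So the equation is unsolvable over ℤ.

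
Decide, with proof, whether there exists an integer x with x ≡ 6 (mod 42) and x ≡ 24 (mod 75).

x = 174

The moduli are not coprime: gcd(42, 75) = 3. Compatibility requires 3 ∣ (24 − 6) = 18, which holds, so solutions exist.
Step through x = 6, 6 + 42, 6 + 2·42, …: the values 6, 48, 90, 132, 174 reduce mod 75 to 6, 48, 15, 57, 24. The value 174 hits 24.
Indeed 174 ≡ 6 (mod 42) and 174 ≡ 24 (mod 75).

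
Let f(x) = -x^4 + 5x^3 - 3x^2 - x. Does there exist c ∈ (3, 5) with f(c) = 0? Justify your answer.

Yes, such a c exists.

f(3) = 24 and f(5) = -80, which have opposite signs.
As a polynomial, f is continuous on every closed interval.
The Intermediate Value Theorem then guarantees some c ∈ (3, 5) with f(c) = 0.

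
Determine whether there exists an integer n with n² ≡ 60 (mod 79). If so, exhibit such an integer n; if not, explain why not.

There is no such integer.

79 is prime, so by Euler's criterion 60 is a square mod 79 iff 60^((79−1)/2) = 60^39 ≡ 1 (mod 79).
Repeated squaring mod 79: 60^2 = 3600 ≡ 45; 60^4 ≡ 45² = 2025 ≡ 50; 60^8 ≡ 50² = 2500 ≡ 51; 60^16 ≡ 51² = 2601 ≡ 73; 60^32 ≡ 73² = 5329 ≡ 36.
Since 39 = 32 + 4 + 2 + 1, 60^39 ≡ 36 · 50 · 45 · 60; multiplying out mod 79: 36·50 = 1800 ≡ 62, then 62·45 = 2790 ≡ 25, then 25·60 = 1500 ≡ 78. Thus 60^39 ≡ 78 ≡ −1 (mod 79).
By Euler's criterion 60 is a quadratic non-residue mod 79: no n satisfies n² ≡ 60 (mod 79).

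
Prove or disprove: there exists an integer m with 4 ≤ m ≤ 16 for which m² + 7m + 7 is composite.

m = 11

At m = 11: 11² + 7·11 + 7 = 205 = 5·41, which is composite.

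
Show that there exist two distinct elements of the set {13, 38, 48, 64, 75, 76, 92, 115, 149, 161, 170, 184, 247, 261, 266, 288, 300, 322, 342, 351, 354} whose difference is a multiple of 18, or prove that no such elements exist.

The pair (13, 247) works.

Both 13 and 247 leave remainder 13 on division by 18; their difference 234 = 13·18 is a multiple of 18.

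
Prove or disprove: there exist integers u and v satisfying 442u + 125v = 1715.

Since gcd(442, 125) = 1, every integer is an integer combination of 442 and 125.
Dividing repeatedly: 442 = 3·125 + 67, 125 = 1·67 + 58, 67 = 1·58 + 9, 58 = 6·9 + 4, 9 = 2·4 + 1, 4 = 4·1 + 0.
Back-substituting, 1 = 9 − 2·4 = 9 − 2·(58 − 6·9) = −2·58 + 13·9 = −2·58 + 13·(67 − 1·58) = 13·67 − 15·58 = 13·67 − 15·(125 − 1·67) = −15·125 + 28·67 = −15·125 + 28·(442 − 3·125) = 28·442 − 99·125; that is, 442·28 + 125·(-99) = 1.
Scaling by 1715 gives the particular solution (u, v) = (48020, -169785).
Shifting by a multiple of (125, −442) keeps it a solution: u = 48020 − 384·125 = 20, v = -169785 + 384·442 = -57.
Check: 442·20 + 125·(-57) = 8840 − 7125 = 1715. ✓

u = 20, v = -57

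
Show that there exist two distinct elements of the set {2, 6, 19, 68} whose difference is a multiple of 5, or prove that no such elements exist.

Residues mod 5: 2↦2, 6↦1, 19↦4, 68↦3.
All 4 residues are distinct, so no two elements differ by a multiple of 5.

No, no such pair exists.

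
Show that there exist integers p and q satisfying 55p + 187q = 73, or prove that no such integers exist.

There are no such integers.

Both 55 and 187 are divisible by gcd(55, 187) = 11, hence so is any combination 55p + 187q.
But 73 is not a multiple of 11 (it leaves remainder 7).
Hence no integers p, q satisfy the equation.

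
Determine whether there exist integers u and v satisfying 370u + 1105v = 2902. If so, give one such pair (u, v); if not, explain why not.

Both 370 and 1105 are divisible by gcd(370, 1105) = 5, hence so is any combination 370u + 1105v.
However 2902 leaves remainder 2 on division by 5.
Therefore 370u + 1105v = 2902 has no solution in integers.

There are no such integers.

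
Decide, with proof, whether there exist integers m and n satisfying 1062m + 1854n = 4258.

There are no such integers.

Both 1062 and 1854 are divisible by gcd(1062, 1854) = 18, hence so is any combination 1062m + 1854n.
But 4258 is not a multiple of 18 (it leaves remainder 10).
So the equation is unsolvable over ℤ.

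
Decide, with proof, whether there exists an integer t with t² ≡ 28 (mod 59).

t = 21

t = 21 works: 21² = 441, and 441 − 28 = 413 = 7·59.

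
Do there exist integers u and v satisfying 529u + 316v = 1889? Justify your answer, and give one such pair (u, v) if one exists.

u = 313, v = -518

529 and 316 are coprime, so 529u + 316v ranges over all of ℤ.
Dividing repeatedly: 529 = 1·316 + 213, 316 = 1·213 + 103, 213 = 2·103 + 7, 103 = 14·7 + 5, 7 = 1·5 + 2, 5 = 2·2 + 1, 2 = 2·1 + 0.
Back-substituting, 1 = 5 − 2·2 = 5 − 2·(7 − 1·5) = −2·7 + 3·5 = −2·7 + 3·(103 − 14·7) = 3·103 − 44·7 = 3·103 − 44·(213 − 2·103) = −44·213 + 91·103 = −44·213 + 91·(316 − 1·213) = 91·316 − 135·213 = 91·316 − 135·(529 − 1·316) = −135·529 + 226·316; that is, 529·(-135) + 316·226 = 1.
Times 1889: 529·(-255015) + 316·426914 = 1889, so (-255015, 426914) solves it.
Adding 808·316 to u and subtracting 808·529 from v gives the tidier solution (313, -518).
Check: 529·313 + 316·(-518) = 165577 − 163688 = 1889. ✓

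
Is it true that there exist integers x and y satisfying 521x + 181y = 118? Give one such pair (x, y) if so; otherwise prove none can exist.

x = 44, y = -126

521 and 181 are coprime, so 521x + 181y ranges over all of ℤ.
Run the Euclidean algorithm on 521 and 181: 521 = 2·181 + 159, 181 = 1·159 + 22, 159 = 7·22 + 5, 22 = 4·5 + 2, 5 = 2·2 + 1, 2 = 2·1 + 0.
Back-substituting, 1 = 5 − 2·2 = 5 − 2·(22 − 4·5) = −2·22 + 9·5 = −2·22 + 9·(159 − 7·22) = 9·159 − 65·22 = 9·159 − 65·(181 − 1·159) = −65·181 + 74·159 = −65·181 + 74·(521 − 2·181) = 74·521 − 213·181; that is, 521·74 + 181·(-213) = 1.
Scaling by 118 gives the particular solution (x, y) = (8732, -25134).
The general solution is x = 8732 + 181k, y = -25134 − 521k; taking k = -48 gives the smaller pair x = 44, y = -126.
Indeed 521·44 + 181·(-126) = 22924 − 22806 = 118.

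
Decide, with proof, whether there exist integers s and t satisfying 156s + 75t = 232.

Both 156 and 75 are divisible by gcd(156, 75) = 3, hence so is any combination 156s + 75t.
But 232 is not a multiple of 3 (it leaves remainder 1).
Therefore 156s + 75t = 232 has no solution in integers.

No, no such integers exist.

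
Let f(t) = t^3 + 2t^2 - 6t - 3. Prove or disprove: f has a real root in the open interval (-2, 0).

f(-2) = 9 and f(0) = -3, which have opposite signs.
f is continuous everywhere (it is a polynomial), in particular on [-2, 0].
By the Intermediate Value Theorem, f takes the value 0 somewhere in the open interval.

Such a root exists.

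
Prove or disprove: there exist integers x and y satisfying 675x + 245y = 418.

Any value of 675x + 245y is a multiple of gcd(675, 245) = 5.
But 418 is not a multiple of 5 (it leaves remainder 3).
So the equation is unsolvable over ℤ.

There are no such integers.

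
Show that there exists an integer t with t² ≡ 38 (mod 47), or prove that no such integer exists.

Apply Euler's criterion with the prime 47: 38 is a quadratic residue iff 38^23 ≡ 1 (mod 47), and a non-residue iff it is ≡ −1.
Squaring successively (mod 47): 38^2 = 1444 ≡ 34; 38^4 ≡ 34² = 1156 ≡ 28; 38^8 ≡ 28² = 784 ≡ 32; 38^16 ≡ 32² = 1024 ≡ 37.
Since 23 = 16 + 4 + 2 + 1, 38^23 ≡ 37 · 28 · 34 · 38; multiplying out mod 47: 37·28 = 1036 ≡ 2, then 2·34 = 68 ≡ 21, then 21·38 = 798 ≡ 46. Thus 38^23 ≡ 46 ≡ −1 (mod 47).
By Euler's criterion 38 is a quadratic non-residue mod 47: no t satisfies t² ≡ 38 (mod 47).

No such integer exists.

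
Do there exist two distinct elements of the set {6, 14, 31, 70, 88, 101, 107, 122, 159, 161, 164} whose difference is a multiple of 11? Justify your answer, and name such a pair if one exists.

No, no such pair exists.

Residues mod 11: 6↦6, 14↦3, 31↦9, 70↦4, 88↦0, 101↦2, 107↦8, 122↦1, 159↦5, 161↦7, 164↦10.
No residue repeats among the 11 elements, so no pair has difference ≡ 0 (mod 11).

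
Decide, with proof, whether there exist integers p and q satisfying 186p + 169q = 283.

Since gcd(186, 169) = 1, every integer is an integer combination of 186 and 169.
Dividing repeatedly: 186 = 1·169 + 17, 169 = 9·17 + 16, 17 = 1·16 + 1, 16 = 16·1 + 0.
Working back up the chain: 1 = 17 − 1·16 = 17 − (169 − 9·17) = −169 + 10·17 = −169 + 10·(186 − 1·169) = 10·186 − 11·169. So 186·10 + 169·(-11) = 1.
Scaling by 283 gives the particular solution (p, q) = (2830, -3113).
Shifting by a multiple of (169, −186) keeps it a solution: p = 2830 − 16·169 = 126, q = -3113 + 16·186 = -137.
Indeed 186·126 + 169·(-137) = 23436 − 23153 = 283.

p = 126, q = -137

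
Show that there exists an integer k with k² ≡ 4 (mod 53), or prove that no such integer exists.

Take k = 51. Then 51² = 2601 = 49·53 + 4, so 51² ≡ 4 (mod 53).

k = 51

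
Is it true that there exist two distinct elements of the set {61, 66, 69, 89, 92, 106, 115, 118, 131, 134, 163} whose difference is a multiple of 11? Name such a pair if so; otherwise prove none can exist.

No, no such pair exists.

Reduce each element modulo 11: 61↦6, 66↦0, 69↦3, 89↦1, 92↦4, 106↦7, 115↦5, 118↦8, 131↦10, 134↦2, 163↦9.
All 11 residues are distinct, so no two elements differ by a multiple of 11.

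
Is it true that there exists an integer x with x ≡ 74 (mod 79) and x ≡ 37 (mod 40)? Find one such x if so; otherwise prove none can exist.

Since 79 and 40 share no common factor, CRT says the pair of congruences has a solution (unique mod 3160).
Write x = 74 + 79t and require 74 + 79t ≡ 37 (mod 40), i.e. 79t ≡ 3 (mod 40).
79 ≡ 39 (mod 40), so this reads 39t ≡ 3 (mod 40). To invert 39 modulo 40: 40 = 1·39 + 1, 39 = 39·1 + 0, and unwinding, 1 = 40 − 1·39. Thus 39⁻¹ ≡ -1 ≡ 39 (mod 40).
Multiplying by 39: t ≡ 39·3 = 117 ≡ 37 (mod 40).
Taking t = 37 gives x = 74 + 79·37 = 2997.
Check: 2997 mod 79 = 74, 2997 mod 40 = 37. ✓

x = 2997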